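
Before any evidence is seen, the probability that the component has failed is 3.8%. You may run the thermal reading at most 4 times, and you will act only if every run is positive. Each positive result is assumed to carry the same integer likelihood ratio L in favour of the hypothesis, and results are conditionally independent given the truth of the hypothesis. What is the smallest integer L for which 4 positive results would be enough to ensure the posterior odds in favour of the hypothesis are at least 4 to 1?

Prior odds = 0.038/0.962 = 19/481.
Target odds = 4.
Need L⁴ ≥ 4 ÷ (19/481) = 1924/19.
3⁴ = 81 < 1924/19 ≤ 256 = 4⁴, so L = 4.

4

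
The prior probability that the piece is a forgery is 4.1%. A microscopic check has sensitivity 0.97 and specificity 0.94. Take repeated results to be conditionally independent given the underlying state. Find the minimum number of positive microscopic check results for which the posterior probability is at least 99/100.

Prior odds = 0.041/0.959 = 41/959.
False-positive rate = 1 − 0.94 = 0.06; likelihood ratio of a positive = 0.97/0.06 = 97/6.
Target odds: 0.99 ÷ 0.01 = 99.
Need (41/959) × (97/6)ⁿ ≥ 99, i.e. (97/6)ⁿ ≥ 94941/41.
(97/6)² = 9409/36 falls short of 94941/41 but (97/6)³ = 912673/216 reaches it, so n = 3.

3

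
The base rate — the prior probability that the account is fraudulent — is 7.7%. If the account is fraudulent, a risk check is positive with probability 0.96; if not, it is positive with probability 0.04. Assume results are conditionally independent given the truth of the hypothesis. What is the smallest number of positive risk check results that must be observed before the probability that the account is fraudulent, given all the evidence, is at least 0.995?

3

Prior odds: 0.077 ÷ 0.923 = 77/923.
Likelihood ratio of a positive = 0.96/0.04 = 24.
Target posterior odds = 0.995/0.005 = 199.
Need (77/923) × 24ⁿ ≥ 199, i.e. 24ⁿ ≥ 183677/77.
24² = 576 falls short of 183677/77 but 24³ = 13824 reaches it, so n = 3.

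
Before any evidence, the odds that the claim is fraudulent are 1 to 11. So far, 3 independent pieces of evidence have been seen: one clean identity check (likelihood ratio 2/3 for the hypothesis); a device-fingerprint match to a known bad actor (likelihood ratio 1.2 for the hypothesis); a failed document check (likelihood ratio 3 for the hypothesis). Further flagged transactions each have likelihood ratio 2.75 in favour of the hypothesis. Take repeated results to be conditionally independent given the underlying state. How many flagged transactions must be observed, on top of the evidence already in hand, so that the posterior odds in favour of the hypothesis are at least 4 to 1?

3

Prior odds = 1/11.
Combined Bayes factor of the evidence already in hand = (2/3) × 1.2 × 3 = 2.4.
Odds after that evidence = (1/11) × 2.4 = 12/55.
Target odds = 4.
Need 2.75ⁿ ≥ 4 ÷ (12/55) = 55/3.
2.75² = 7.5625 falls short of 55/3 but 2.75³ = 20.796875 reaches it, so n = 3.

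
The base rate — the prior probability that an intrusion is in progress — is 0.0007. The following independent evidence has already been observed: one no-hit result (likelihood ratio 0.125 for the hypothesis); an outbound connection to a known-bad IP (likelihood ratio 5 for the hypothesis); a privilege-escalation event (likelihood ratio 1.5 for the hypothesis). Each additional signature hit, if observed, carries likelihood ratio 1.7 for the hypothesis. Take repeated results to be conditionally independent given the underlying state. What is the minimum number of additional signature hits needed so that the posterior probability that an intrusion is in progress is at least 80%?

Prior odds = 0.0007/0.9993 = 7/9993.
Combined Bayes factor of the evidence already in hand = 0.125 × 5 × 1.5 = 0.9375.
Odds after that evidence = (7/9993) × 0.9375 = 35/53296.
Target odds = 0.8/0.2 = 4.
Need 1.7ⁿ ≥ 4 ÷ (35/53296) = 213184/35.
1.7¹⁶ ≈4866.12 falls short of 213184/35 but 1.7¹⁷ ≈8272.4 reaches it, so n = 17.

17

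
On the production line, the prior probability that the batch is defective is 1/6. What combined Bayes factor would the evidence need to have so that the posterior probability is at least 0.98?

245

Prior odds = (1/6)/(5/6) = 0.2.
Target odds = 0.98/0.02 = 49.
Required Bayes factor = 49 ÷ 0.2 = 245.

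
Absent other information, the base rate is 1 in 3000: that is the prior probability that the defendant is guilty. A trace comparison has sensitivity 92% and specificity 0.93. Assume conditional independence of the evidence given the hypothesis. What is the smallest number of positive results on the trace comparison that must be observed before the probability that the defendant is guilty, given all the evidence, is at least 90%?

4

Prior odds: (1/3000) ÷ (2999/3000) = 1/2999.
False-positive rate = 1 − 0.93 = 0.07; likelihood ratio of a positive = 0.92/0.07 = 92/7.
Target posterior odds = 0.9/0.1 = 9.
Need (1/2999) × (92/7)ⁿ ≥ 9, i.e. (92/7)ⁿ ≥ 26991.
(92/7)³ = 778688/343 falls short of 26991 but (92/7)⁴ = 71639296/2401 reaches it, so n = 4.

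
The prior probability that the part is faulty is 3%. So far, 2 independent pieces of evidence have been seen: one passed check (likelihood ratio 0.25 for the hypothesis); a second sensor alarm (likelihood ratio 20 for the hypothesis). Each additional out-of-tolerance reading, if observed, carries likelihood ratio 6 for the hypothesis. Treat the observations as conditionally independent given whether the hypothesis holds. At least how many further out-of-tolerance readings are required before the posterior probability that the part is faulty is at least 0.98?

4

Prior odds = 0.03/0.97 = 3/97.
Combined Bayes factor of the evidence already in hand = 0.25 × 20 = 5.
Odds after that evidence = (3/97) × 5 = 15/97.
Target odds = 0.98/0.02 = 49.
Need 6ⁿ ≥ 49 ÷ (15/97) = 4753/15.
6³ = 216 falls short of 4753/15 but 6⁴ = 1296 reaches it, so n = 4.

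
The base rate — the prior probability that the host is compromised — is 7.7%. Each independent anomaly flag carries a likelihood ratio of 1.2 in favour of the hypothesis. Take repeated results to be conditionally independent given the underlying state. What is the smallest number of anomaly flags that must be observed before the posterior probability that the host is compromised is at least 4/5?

Prior odds: 0.077 ÷ 0.923 = 77/923.
Likelihood ratio per anomaly flag = 1.2.
Target odds: 0.8 ÷ 0.2 = 4.
Need (77/923) × 1.2ⁿ ≥ 4, i.e. 1.2ⁿ ≥ 3692/77.
1.2²¹ ≈46.0051 falls short of 3692/77 but 1.2²² ≈55.2061 reaches it, so n = 22.

22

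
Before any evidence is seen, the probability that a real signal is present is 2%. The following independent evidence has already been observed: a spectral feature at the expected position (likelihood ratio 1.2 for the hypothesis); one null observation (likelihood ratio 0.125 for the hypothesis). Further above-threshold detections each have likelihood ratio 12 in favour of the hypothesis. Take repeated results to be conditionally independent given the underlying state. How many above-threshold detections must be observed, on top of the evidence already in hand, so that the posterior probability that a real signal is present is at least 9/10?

Prior odds = 0.02/0.98 = 1/49.
Combined Bayes factor of the evidence already in hand = 1.2 × 0.125 = 0.15.
Odds after that evidence = (1/49) × 0.15 = 3/980.
Target odds = 0.9/0.1 = 9.
Need 12ⁿ ≥ 9 ÷ (3/980) = 2940.
12³ = 1728 falls short of 2940 but 12⁴ = 20736 reaches it, so n = 4.

4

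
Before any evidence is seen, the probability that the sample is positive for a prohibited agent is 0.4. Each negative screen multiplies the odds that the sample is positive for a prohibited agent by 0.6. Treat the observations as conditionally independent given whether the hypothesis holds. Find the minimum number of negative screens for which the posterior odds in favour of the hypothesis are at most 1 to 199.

Prior odds: 0.4 ÷ 0.6 = 2/3.
Likelihood ratio per negative screen = 0.6.
Target odds = 1/199.
Need (2/3) × 0.6ⁿ ≤ 1/199, i.e. 0.6ⁿ ≤ 3/398.
0.6⁹ = 19683/1953125 is still above 3/398 but 0.6¹⁰ = 59049/9765625 is at or below it, so n = 10.

10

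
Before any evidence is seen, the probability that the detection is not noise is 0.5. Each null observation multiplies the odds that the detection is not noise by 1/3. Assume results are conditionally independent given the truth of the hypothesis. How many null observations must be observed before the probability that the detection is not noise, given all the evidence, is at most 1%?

Prior odds = 0.5/0.5 = 1.
Likelihood ratio per null observation = 1/3.
Target posterior odds = 0.01/0.99 = 1/99.
Require (1/3)ⁿ ≤ 1/99 ÷ 1 = 1/99.
(1/3)⁴ = 1/81 is still above 1/99 but (1/3)⁵ = 1/243 is at or below it, so n = 5.

5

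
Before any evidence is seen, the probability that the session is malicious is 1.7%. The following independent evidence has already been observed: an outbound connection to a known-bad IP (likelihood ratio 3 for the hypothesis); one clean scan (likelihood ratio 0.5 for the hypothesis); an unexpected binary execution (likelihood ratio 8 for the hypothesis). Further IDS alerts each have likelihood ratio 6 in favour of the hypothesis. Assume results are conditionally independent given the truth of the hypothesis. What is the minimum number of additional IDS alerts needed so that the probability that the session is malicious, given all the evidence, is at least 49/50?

4

Prior odds = 0.017/0.983 = 17/983.
Combined Bayes factor of the evidence already in hand = 3 × 0.5 × 8 = 12.
Odds after that evidence = (17/983) × 12 = 204/983.
Target odds = 0.98/0.02 = 49.
Need 6ⁿ ≥ 49 ÷ (204/983) = 48167/204.
6³ = 216 falls short of 48167/204 but 6⁴ = 1296 reaches it, so n = 4.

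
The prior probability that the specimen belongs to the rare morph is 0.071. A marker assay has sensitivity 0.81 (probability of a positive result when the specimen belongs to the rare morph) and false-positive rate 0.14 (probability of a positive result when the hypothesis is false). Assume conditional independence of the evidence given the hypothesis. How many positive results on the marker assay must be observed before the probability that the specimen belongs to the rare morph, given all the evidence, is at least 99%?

Prior odds: 0.071 ÷ 0.929 = 71/929.
Likelihood ratio of a positive result = 0.81/0.14 = 81/14.
Target odds: 0.99 ÷ 0.01 = 99.
Need (71/929) × (81/14)ⁿ ≥ 99, i.e. (81/14)ⁿ ≥ 91971/71.
(81/14)⁴ = 43046721/38416 falls short of 91971/71 but (81/14)⁵ ≈6483.13 reaches it, so n = 5.

5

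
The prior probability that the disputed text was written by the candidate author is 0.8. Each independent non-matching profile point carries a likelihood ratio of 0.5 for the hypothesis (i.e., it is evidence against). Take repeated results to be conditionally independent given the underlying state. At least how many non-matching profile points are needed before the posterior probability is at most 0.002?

11

Prior odds = 0.8/0.2 = 4.
Likelihood ratio per non-matching profile point = 0.5.
Target posterior odds = 0.002/0.998 = 1/499.
Need 4 × 0.5ⁿ ≤ 1/499, i.e. 0.5ⁿ ≤ 1/1996.
0.5¹⁰ = 1/1024 is still above 1/1996 but 0.5¹¹ = 1/2048 is at or below it, so n = 11.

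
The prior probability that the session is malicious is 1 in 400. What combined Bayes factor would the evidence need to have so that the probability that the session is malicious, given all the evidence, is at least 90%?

3591

Prior odds = 0.0025/0.9975 = 1/399.
Target odds = 0.9/0.1 = 9.
Required Bayes factor = 9 ÷ (1/399) = 3591.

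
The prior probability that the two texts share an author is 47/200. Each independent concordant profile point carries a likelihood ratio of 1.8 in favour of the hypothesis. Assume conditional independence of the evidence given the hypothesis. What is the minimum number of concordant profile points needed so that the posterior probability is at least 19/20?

8

Prior odds = 0.235/0.765 = 47/153.
Likelihood ratio per concordant profile point = 1.8.
Target odds: 0.95 ÷ 0.05 = 19.
Need (47/153) × 1.8ⁿ ≥ 19, i.e. 1.8ⁿ ≥ 2907/47.
1.8⁷ = 4782969/78125 falls short of 2907/47 but 1.8⁸ = 43046721/390625 reaches it, so n = 8.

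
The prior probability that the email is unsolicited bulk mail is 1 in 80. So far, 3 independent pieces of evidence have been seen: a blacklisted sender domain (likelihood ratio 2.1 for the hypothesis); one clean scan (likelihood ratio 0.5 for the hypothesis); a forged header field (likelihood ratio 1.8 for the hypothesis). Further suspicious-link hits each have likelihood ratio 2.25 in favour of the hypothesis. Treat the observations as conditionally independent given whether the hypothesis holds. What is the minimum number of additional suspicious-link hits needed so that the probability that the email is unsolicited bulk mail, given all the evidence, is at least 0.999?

14

Prior odds = 0.0125/0.9875 = 1/79.
Combined Bayes factor of the evidence already in hand = 2.1 × 0.5 × 1.8 = 1.89.
Odds after that evidence = (1/79) × 1.89 = 189/7900.
Target odds = 0.999/0.001 = 999.
Need 2.25ⁿ ≥ 999 ÷ (189/7900) = 292300/7.
2.25¹³ ≈37876.8 falls short of 292300/7 but 2.25¹⁴ ≈85222.7 reaches it, so n = 14.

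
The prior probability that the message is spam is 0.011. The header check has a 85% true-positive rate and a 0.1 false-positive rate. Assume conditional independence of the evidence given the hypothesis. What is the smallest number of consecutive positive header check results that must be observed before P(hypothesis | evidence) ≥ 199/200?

5

Prior odds = 0.011/0.989 = 11/989.
Likelihood ratio of a positive result = 0.85/0.1 = 8.5.
Target posterior odds = 0.995/0.005 = 199.
Need (11/989) × 8.5ⁿ ≥ 199, i.e. 8.5ⁿ ≥ 196811/11.
8.5⁴ = 5220.0625 falls short of 196811/11 but 8.5⁵ = 44370.53125 reaches it, so n = 5.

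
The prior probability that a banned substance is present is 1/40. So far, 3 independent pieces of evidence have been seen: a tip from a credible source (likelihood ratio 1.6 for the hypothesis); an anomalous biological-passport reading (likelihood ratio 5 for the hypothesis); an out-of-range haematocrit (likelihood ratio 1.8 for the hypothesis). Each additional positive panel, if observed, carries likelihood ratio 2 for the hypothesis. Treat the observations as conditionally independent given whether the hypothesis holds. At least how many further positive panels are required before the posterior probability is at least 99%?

Prior odds = 0.025/0.975 = 1/39.
Combined Bayes factor of the evidence already in hand = 1.6 × 5 × 1.8 = 14.4.
Odds after that evidence = (1/39) × 14.4 = 24/65.
Target odds = 0.99/0.01 = 99.
Need 2ⁿ ≥ 99 ÷ (24/65) = 268.125.
2⁸ = 256 falls short of 268.125 but 2⁹ = 512 reaches it, so n = 9.

9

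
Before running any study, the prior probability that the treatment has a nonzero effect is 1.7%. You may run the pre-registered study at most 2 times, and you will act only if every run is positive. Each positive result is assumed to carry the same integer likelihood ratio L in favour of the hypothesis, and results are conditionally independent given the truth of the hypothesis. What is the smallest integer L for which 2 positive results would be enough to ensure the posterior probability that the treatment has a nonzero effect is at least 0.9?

Prior odds = 0.017/0.983 = 17/983.
Target odds = 0.9/0.1 = 9.
Need L² ≥ 9 ÷ (17/983) = 8847/17.
22² = 484 < 8847/17 ≤ 529 = 23², so L = 23.

23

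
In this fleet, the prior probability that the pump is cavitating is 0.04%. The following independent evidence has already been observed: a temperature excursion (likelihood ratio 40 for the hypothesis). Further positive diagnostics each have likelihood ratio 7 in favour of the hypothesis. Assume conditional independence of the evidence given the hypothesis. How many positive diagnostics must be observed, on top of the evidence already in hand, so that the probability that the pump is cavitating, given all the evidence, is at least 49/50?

Prior odds = 0.0004/0.9996 = 1/2499.
Bayes factor of the evidence already in hand = 40.
Odds after that evidence = (1/2499) × 40 = 40/2499.
Target odds = 0.98/0.02 = 49.
Need 7ⁿ ≥ 49 ÷ (40/2499) = 3061.275.
7⁴ = 2401 falls short of 3061.275 but 7⁵ = 16807 reaches it, so n = 5.

5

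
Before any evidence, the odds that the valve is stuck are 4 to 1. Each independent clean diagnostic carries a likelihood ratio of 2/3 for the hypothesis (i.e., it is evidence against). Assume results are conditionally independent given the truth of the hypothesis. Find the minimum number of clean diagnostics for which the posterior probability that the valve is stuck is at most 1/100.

Prior odds = 4.
Likelihood ratio per clean diagnostic = 2/3.
Target odds: 0.01 ÷ 0.99 = 1/99.
Need 4 × (2/3)ⁿ ≤ 1/99, i.e. (2/3)ⁿ ≤ 1/396.
(2/3)¹⁴ = 16384/4782969 is still above 1/396 but (2/3)¹⁵ = 32768/14348907 is at or below it, so n = 15.

15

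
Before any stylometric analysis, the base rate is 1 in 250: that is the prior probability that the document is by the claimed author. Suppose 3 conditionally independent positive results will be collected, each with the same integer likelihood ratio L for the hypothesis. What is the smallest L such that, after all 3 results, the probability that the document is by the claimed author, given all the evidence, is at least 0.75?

Prior odds = 0.004/0.996 = 1/249.
Target odds = 0.75/0.25 = 3.
Need L³ ≥ 3 ÷ (1/249) = 747.
9³ = 729 < 747 ≤ 1000 = 10³, so L = 10.

10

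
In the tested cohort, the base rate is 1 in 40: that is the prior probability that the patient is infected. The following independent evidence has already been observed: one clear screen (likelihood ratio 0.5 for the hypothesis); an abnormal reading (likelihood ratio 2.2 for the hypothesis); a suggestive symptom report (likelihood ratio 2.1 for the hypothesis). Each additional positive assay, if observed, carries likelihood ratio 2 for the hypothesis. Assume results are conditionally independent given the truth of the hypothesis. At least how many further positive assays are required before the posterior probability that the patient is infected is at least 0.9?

Prior odds = 0.025/0.975 = 1/39.
Combined Bayes factor of the evidence already in hand = 0.5 × 2.2 × 2.1 = 2.31.
Odds after that evidence = (1/39) × 2.31 = 77/1300.
Target odds = 0.9/0.1 = 9.
Need 2ⁿ ≥ 9 ÷ (77/1300) = 11700/77.
2⁷ = 128 falls short of 11700/77 but 2⁸ = 256 reaches it, so n = 8.

8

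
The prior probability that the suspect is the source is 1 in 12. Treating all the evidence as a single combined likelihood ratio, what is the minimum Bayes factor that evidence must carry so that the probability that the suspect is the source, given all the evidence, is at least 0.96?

264

Prior odds = (1/12)/(11/12) = 1/11.
Target odds = 0.96/0.04 = 24.
Required Bayes factor = 24 ÷ (1/11) = 264.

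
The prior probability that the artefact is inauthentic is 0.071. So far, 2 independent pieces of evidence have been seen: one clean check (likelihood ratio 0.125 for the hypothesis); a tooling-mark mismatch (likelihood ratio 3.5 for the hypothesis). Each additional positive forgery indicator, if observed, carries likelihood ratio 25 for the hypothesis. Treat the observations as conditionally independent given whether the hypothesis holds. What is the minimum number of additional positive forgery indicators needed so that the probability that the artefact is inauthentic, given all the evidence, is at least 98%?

Prior odds = 0.071/0.929 = 71/929.
Combined Bayes factor of the evidence already in hand = 0.125 × 3.5 = 0.4375.
Odds after that evidence = (71/929) × 0.4375 = 497/14864.
Target odds = 0.98/0.02 = 49.
Need 25ⁿ ≥ 49 ÷ (497/14864) = 104048/71.
25² = 625 falls short of 104048/71 but 25³ = 15625 reaches it, so n = 3.

3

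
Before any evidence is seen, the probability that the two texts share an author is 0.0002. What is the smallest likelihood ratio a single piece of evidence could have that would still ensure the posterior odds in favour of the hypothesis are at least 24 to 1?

Prior odds = 0.0002/0.9998 = 1/4999.
Target odds = 24.
Required Bayes factor = 24 ÷ (1/4999) = 119976.

119976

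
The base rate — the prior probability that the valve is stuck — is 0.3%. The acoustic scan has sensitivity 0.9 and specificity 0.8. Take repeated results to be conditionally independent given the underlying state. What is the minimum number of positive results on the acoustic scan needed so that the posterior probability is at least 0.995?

8

Prior odds: 0.003 ÷ 0.997 = 3/997.
False-positive rate = 1 − 0.8 = 0.2; likelihood ratio of a positive = 0.9/0.2 = 4.5.
Target posterior odds = 0.995/0.005 = 199.
Need (3/997) × 4.5ⁿ ≥ 199, i.e. 4.5ⁿ ≥ 198403/3.
4.5⁷ = 4782969/128 falls short of 198403/3 but 4.5⁸ = 43046721/256 reaches it, so n = 8.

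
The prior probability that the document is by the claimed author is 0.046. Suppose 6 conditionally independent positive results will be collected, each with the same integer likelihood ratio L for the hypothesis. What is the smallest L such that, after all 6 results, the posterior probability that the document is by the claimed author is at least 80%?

Prior odds = 0.046/0.954 = 23/477.
Target odds = 0.8/0.2 = 4.
Need L⁶ ≥ 4 ÷ (23/477) = 1908/23.
2⁶ = 64 < 1908/23 ≤ 729 = 3⁶, so L = 3.

3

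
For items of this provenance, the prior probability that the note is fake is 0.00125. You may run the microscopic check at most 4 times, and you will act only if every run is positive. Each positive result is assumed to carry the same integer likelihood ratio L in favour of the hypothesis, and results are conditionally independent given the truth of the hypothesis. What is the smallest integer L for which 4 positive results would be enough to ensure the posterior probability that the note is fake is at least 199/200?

20

Prior odds = 0.00125/0.99875 = 1/799.
Target odds = 0.995/0.005 = 199.
Need L⁴ ≥ 199 ÷ (1/799) = 159001.
19⁴ = 130321 < 159001 ≤ 160000 = 20⁴, so L = 20.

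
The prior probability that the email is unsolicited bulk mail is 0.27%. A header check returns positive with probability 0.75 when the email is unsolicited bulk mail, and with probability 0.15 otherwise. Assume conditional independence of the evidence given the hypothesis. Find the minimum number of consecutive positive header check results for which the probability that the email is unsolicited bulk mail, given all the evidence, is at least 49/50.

Prior odds: 0.0027 ÷ 0.9973 = 27/9973.
Likelihood ratio of a positive result = 0.75/0.15 = 5.
Target posterior odds = 0.98/0.02 = 49.
Require 5ⁿ ≥ 49 ÷ (27/9973) = 488677/27.
5⁶ = 15625 falls short of 488677/27 but 5⁷ = 78125 reaches it, so n = 7.

7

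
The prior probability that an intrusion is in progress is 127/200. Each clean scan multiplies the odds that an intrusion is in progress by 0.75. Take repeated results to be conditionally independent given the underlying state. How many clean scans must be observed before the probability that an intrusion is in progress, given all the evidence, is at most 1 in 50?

16

Prior odds: 0.635 ÷ 0.365 = 127/73.
Likelihood ratio per clean scan = 0.75.
Target posterior odds = 0.02/0.98 = 1/49.
Need (127/73) × 0.75ⁿ ≤ 1/49, i.e. 0.75ⁿ ≤ 73/6223.
0.75¹⁵ ≈0.0133635 is still above 73/6223 but 0.75¹⁶ ≈0.0100226 is at or below it, so n = 16.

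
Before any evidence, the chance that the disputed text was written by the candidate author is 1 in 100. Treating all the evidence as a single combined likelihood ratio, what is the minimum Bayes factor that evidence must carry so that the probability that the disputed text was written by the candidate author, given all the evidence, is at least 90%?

891

Prior odds = 0.01/0.99 = 1/99.
Target odds = 0.9/0.1 = 9.
Required Bayes factor = 9 ÷ (1/99) = 891.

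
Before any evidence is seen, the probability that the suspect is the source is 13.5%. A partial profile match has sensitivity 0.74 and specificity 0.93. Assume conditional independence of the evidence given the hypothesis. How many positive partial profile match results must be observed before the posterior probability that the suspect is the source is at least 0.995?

Prior odds: 0.135 ÷ 0.865 = 27/173.
False-positive rate = 1 − 0.93 = 0.07; likelihood ratio of a positive = 0.74/0.07 = 74/7.
Target posterior odds = 0.995/0.005 = 199.
Require (74/7)ⁿ ≥ 199 ÷ (27/173) = 34427/27.
(74/7)³ = 405224/343 falls short of 34427/27 but (74/7)⁴ = 29986576/2401 reaches it, so n = 4.

4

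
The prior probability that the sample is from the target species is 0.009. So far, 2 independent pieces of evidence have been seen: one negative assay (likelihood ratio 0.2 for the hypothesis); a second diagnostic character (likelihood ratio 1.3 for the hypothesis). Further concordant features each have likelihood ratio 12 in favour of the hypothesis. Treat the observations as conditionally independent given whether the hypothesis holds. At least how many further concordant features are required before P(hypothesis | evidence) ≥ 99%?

Prior odds = 0.009/0.991 = 9/991.
Combined Bayes factor of the evidence already in hand = 0.2 × 1.3 = 0.26.
Odds after that evidence = (9/991) × 0.26 = 117/49550.
Target odds = 0.99/0.01 = 99.
Need 12ⁿ ≥ 99 ÷ (117/49550) = 545050/13.
12⁴ = 20736 falls short of 545050/13 but 12⁵ = 248832 reaches it, so n = 5.

5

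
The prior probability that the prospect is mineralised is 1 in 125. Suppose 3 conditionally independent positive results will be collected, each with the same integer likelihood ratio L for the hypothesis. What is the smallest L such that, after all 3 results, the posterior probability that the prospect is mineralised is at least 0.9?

Prior odds = 0.008/0.992 = 1/124.
Target odds = 0.9/0.1 = 9.
Need L³ ≥ 9 ÷ (1/124) = 1116.
10³ = 1000 < 1116 ≤ 1331 = 11³, so L = 11.

11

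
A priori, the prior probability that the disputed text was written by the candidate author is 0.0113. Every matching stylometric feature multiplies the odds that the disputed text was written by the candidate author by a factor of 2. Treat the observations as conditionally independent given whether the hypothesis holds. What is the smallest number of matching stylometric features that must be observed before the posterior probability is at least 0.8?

Prior odds = 0.0113/0.9887 = 113/9887.
Likelihood ratio per matching stylometric feature = 2.
Target posterior odds = 0.8/0.2 = 4.
Need (113/9887) × 2ⁿ ≥ 4, i.e. 2ⁿ ≥ 39548/113.
2⁸ = 256 falls short of 39548/113 but 2⁹ = 512 reaches it, so n = 9.

9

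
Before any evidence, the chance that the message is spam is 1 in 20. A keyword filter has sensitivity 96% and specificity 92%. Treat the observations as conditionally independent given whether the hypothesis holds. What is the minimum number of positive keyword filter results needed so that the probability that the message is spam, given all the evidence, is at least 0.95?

Prior odds: 0.05 ÷ 0.95 = 1/19.
False-positive rate = 1 − 0.92 = 0.08; likelihood ratio of a positive = 0.96/0.08 = 12.
Target posterior odds = 0.95/0.05 = 19.
Require 12ⁿ ≥ 19 ÷ (1/19) = 361.
12² = 144 falls short of 361 but 12³ = 1728 reaches it, so n = 3.

3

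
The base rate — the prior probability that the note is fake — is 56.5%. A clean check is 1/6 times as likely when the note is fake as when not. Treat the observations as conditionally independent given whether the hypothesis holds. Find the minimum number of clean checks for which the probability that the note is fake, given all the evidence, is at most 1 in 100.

3

Prior odds: 0.565 ÷ 0.435 = 113/87.
Likelihood ratio per clean check = 1/6.
Target posterior odds = 0.01/0.99 = 1/99.
Need (113/87) × (1/6)ⁿ ≤ 1/99, i.e. (1/6)ⁿ ≤ 29/3729.
(1/6)² = 1/36 is still above 29/3729 but (1/6)³ = 1/216 is at or below it, so n = 3.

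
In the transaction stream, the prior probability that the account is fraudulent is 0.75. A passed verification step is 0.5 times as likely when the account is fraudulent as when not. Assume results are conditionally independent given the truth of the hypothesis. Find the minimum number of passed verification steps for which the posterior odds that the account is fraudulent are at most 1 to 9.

5

Prior odds = 0.75/0.25 = 3.
Likelihood ratio per passed verification step = 0.5.
Target odds = 1/9.
Require 0.5ⁿ ≤ 1/9 ÷ 3 = 1/27.
0.5⁴ = 0.0625 is still above 1/27 but 0.5⁵ = 0.03125 is at or below it, so n = 5.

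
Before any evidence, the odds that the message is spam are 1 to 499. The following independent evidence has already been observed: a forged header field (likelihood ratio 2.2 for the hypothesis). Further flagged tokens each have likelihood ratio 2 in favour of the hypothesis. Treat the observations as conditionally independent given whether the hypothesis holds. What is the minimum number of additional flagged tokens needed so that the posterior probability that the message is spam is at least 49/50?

14

Prior odds = 1/499.
Bayes factor of the evidence already in hand = 2.2.
Odds after that evidence = (1/499) × 2.2 = 11/2495.
Target odds = 0.98/0.02 = 49.
Need 2ⁿ ≥ 49 ÷ (11/2495) = 122255/11.
2¹³ = 8192 falls short of 122255/11 but 2¹⁴ = 16384 reaches it, so n = 14.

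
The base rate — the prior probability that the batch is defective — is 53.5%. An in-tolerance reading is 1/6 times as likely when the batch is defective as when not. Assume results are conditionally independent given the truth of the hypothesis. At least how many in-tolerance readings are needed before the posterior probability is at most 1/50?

3

Prior odds = 0.535/0.465 = 107/93.
Likelihood ratio per in-tolerance reading = 1/6.
Target odds: 0.02 ÷ 0.98 = 1/49.
Need (107/93) × (1/6)ⁿ ≤ 1/49, i.e. (1/6)ⁿ ≤ 93/5243.
(1/6)² = 1/36 is still above 93/5243 but (1/6)³ = 1/216 is at or below it, so n = 3.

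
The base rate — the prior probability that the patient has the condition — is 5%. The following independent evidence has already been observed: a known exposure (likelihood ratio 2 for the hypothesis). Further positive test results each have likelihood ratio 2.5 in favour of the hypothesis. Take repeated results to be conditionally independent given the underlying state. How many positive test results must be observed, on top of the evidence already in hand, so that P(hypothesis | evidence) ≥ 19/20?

Prior odds = 0.05/0.95 = 1/19.
Bayes factor of the evidence already in hand = 2.
Odds after that evidence = (1/19) × 2 = 2/19.
Target odds = 0.95/0.05 = 19.
Need 2.5ⁿ ≥ 19 ÷ (2/19) = 180.5.
2.5⁵ = 97.65625 falls short of 180.5 but 2.5⁶ = 244.140625 reaches it, so n = 6.

6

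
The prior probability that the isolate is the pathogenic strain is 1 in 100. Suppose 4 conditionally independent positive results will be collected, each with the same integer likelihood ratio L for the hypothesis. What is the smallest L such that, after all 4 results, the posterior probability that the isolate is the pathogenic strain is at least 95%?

7

Prior odds = 0.01/0.99 = 1/99.
Target odds = 0.95/0.05 = 19.
Need L⁴ ≥ 19 ÷ (1/99) = 1881.
6⁴ = 1296 < 1881 ≤ 2401 = 7⁴, so L = 7.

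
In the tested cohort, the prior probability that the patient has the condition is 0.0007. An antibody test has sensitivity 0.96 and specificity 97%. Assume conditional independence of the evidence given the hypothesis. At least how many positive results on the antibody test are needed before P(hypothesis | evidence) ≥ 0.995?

4

Prior odds = 0.0007/0.9993 = 7/9993.
False-positive rate = 1 − 0.97 = 0.03; likelihood ratio of a positive = 0.96/0.03 = 32.
Target posterior odds = 0.995/0.005 = 199.
Need (7/9993) × 32ⁿ ≥ 199, i.e. 32ⁿ ≥ 1988607/7.
32³ = 32768 falls short of 1988607/7 but 32⁴ = 1048576 reaches it, so n = 4.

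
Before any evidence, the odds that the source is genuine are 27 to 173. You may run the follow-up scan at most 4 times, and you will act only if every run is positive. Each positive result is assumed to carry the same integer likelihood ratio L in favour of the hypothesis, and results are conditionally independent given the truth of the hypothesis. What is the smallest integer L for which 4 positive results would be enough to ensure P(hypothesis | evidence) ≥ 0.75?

3

Prior odds = 27/173.
Target odds = 0.75/0.25 = 3.
Need L⁴ ≥ 3 ÷ (27/173) = 173/9.
2⁴ = 16 < 173/9 ≤ 81 = 3⁴, so L = 3.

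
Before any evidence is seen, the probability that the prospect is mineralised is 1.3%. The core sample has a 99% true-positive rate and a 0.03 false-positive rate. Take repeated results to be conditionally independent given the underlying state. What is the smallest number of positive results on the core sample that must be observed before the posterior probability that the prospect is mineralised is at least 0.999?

Prior odds = 0.013/0.987 = 13/987.
Likelihood ratio of a positive result = 0.99/0.03 = 33.
Target odds: 0.999 ÷ 0.001 = 999.
Require 33ⁿ ≥ 999 ÷ (13/987) = 986013/13.
33³ = 35937 falls short of 986013/13 but 33⁴ = 1185921 reaches it, so n = 4.

4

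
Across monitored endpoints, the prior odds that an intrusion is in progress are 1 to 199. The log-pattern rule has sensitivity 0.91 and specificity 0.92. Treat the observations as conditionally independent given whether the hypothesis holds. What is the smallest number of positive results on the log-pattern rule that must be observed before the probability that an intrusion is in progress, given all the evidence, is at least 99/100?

Prior odds = 1/199.
False-positive rate = 1 − 0.92 = 0.08; likelihood ratio of a positive = 0.91/0.08 = 11.375.
Target posterior odds = 0.99/0.01 = 99.
Need (1/199) × 11.375ⁿ ≥ 99, i.e. 11.375ⁿ ≥ 19701.
11.375⁴ = 68574961/4096 falls short of 19701 but 11.375⁵ ≈190439 reaches it, so n = 5.

5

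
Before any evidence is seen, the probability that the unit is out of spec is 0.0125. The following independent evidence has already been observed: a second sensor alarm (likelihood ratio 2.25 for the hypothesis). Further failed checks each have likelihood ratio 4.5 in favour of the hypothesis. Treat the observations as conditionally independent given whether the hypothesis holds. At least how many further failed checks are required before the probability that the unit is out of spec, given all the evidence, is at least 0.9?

4

Prior odds = 0.0125/0.9875 = 1/79.
Bayes factor of the evidence already in hand = 2.25.
Odds after that evidence = (1/79) × 2.25 = 9/316.
Target odds = 0.9/0.1 = 9.
Need 4.5ⁿ ≥ 9 ÷ (9/316) = 316.
4.5³ = 91.125 falls short of 316 but 4.5⁴ = 410.0625 reaches it, so n = 4.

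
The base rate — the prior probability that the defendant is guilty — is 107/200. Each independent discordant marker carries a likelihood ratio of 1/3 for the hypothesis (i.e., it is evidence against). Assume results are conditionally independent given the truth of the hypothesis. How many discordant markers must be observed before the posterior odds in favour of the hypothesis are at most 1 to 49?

Prior odds = 0.535/0.465 = 107/93.
Likelihood ratio per discordant marker = 1/3.
Target odds = 1/49.
Need (107/93) × (1/3)ⁿ ≤ 1/49, i.e. (1/3)ⁿ ≤ 93/5243.
(1/3)³ = 1/27 is still above 93/5243 but (1/3)⁴ = 1/81 is at or below it, so n = 4.

4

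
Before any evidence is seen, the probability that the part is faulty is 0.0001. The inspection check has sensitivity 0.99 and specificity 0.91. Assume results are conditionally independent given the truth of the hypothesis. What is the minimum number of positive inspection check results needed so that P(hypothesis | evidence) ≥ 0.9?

Prior odds: 0.0001 ÷ 0.9999 = 1/9999.
False-positive rate = 1 − 0.91 = 0.09; likelihood ratio of a positive = 0.99/0.09 = 11.
Target posterior odds = 0.9/0.1 = 9.
Need (1/9999) × 11ⁿ ≥ 9, i.e. 11ⁿ ≥ 89991.
11⁴ = 14641 falls short of 89991 but 11⁵ = 161051 reaches it, so n = 5.

5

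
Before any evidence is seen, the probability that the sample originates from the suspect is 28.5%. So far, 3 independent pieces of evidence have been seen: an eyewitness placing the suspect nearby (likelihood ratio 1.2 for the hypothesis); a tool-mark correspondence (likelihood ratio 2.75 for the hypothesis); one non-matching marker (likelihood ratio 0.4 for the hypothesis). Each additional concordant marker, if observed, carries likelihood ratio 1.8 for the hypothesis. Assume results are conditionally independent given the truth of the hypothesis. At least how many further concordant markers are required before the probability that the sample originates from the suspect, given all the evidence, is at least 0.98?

Prior odds = 0.285/0.715 = 57/143.
Combined Bayes factor of the evidence already in hand = 1.2 × 2.75 × 0.4 = 1.32.
Odds after that evidence = (57/143) × 1.32 = 171/325.
Target odds = 0.98/0.02 = 49.
Need 1.8ⁿ ≥ 49 ÷ (171/325) = 15925/171.
1.8⁷ = 4782969/78125 falls short of 15925/171 but 1.8⁸ = 43046721/390625 reaches it, so n = 8.

8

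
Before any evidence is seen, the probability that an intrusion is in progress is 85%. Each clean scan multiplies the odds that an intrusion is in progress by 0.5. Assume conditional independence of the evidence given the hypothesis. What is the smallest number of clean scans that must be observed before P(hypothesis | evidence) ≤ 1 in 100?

10

Prior odds: 0.85 ÷ 0.15 = 17/3.
Likelihood ratio per clean scan = 0.5.
Target odds: 0.01 ÷ 0.99 = 1/99.
Need (17/3) × 0.5ⁿ ≤ 1/99, i.e. 0.5ⁿ ≤ 1/561.
0.5⁹ = 0.001953125 is still above 1/561 but 0.5¹⁰ = 1/1024 is at or below it, so n = 10.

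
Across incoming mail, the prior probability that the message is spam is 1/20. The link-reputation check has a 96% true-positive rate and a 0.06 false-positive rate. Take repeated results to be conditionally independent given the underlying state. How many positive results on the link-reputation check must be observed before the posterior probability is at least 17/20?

Prior odds = 0.05/0.95 = 1/19.
Likelihood ratio of a positive result = 0.96/0.06 = 16.
Target posterior odds = 0.85/0.15 = 17/3.
Require 16ⁿ ≥ 17/3 ÷ (1/19) = 323/3.
16¹ = 16 falls short of 323/3 but 16² = 256 reaches it, so n = 2.

2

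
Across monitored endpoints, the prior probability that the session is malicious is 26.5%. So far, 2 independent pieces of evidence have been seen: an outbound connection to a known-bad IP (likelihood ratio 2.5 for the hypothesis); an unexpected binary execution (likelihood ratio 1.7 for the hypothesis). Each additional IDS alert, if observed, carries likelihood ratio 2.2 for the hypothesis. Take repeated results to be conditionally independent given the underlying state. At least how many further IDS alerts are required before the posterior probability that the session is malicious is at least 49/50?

5

Prior odds = 0.265/0.735 = 53/147.
Combined Bayes factor of the evidence already in hand = 2.5 × 1.7 = 4.25.
Odds after that evidence = (53/147) × 4.25 = 901/588.
Target odds = 0.98/0.02 = 49.
Need 2.2ⁿ ≥ 49 ÷ (901/588) = 28812/901.
2.2⁴ = 23.4256 falls short of 28812/901 but 2.2⁵ = 51.53632 reaches it, so n = 5.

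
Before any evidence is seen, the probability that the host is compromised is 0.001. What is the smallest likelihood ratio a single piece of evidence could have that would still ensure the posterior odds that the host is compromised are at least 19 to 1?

Prior odds = 0.001/0.999 = 1/999.
Target odds = 19.
Required Bayes factor = 19 ÷ (1/999) = 18981.

18981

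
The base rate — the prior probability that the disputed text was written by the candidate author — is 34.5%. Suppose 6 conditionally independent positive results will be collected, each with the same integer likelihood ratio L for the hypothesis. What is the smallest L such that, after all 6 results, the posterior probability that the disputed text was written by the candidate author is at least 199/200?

Prior odds = 0.345/0.655 = 69/131.
Target odds = 0.995/0.005 = 199.
Need L⁶ ≥ 199 ÷ (69/131) = 26069/69.
2⁶ = 64 < 26069/69 ≤ 729 = 3⁶, so L = 3.

3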